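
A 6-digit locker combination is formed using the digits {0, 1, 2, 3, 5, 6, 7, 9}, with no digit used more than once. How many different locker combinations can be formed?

Choose and order 6 of the 8 symbols: the first digit has 8 options, the next 7, and so on down to 3.
That product is 8 × 7 × 6 × 5 × 4 × 3 = 20160.

20160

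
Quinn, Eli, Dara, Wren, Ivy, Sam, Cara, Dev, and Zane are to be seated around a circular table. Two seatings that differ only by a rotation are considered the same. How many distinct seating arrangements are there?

Fix one person's seat to break rotational symmetry; the remaining 8 people can be arranged in (8)! = 40320 ways.

40320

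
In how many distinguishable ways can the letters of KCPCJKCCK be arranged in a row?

2520

KCPCJKCCK has 9 letters with C appearing 4 times and K appearing 3 times.
Dividing 9! = 362880 by 4!·3! = 144 for the repeated letters gives 2520.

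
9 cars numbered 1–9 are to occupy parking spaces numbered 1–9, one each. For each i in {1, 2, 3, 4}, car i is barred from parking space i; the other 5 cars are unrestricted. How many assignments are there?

229080

Let Aᵢ (for 1 ≤ i ≤ 4) be the placements that put car i in its forbidden parking space. Any j of these fix j positions, leaving (9−j)! ways to fill the rest, and there are C(4,j) ways to pick which j.
By inclusion–exclusion, the number of valid placements is Σ_{j=0}^{4} (−1)^j C(4,j)·(9−j)!.
Computing: 362880 − 161280 + 30240 − 2880 + 120 = 229080.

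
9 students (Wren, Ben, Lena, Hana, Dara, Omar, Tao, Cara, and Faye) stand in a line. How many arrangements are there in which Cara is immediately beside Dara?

Glue Cara and Dara into one block (2 internal orders), leaving 8 units to arrange in a row.
So the count is 2·(8)! = 80640.

80640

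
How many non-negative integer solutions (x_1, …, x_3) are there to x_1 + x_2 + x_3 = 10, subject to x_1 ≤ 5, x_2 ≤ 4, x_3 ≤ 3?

6

By stars and bars, unrestricted non-negative solutions to x_1+…+x_3 = 10 number C(10+2,2) = 66.
Subtract solutions that violate a single cap (substitute x_i' = x_i − (cap_i+1)): x_1 ≥ 6 gives C(6,2) = 15; x_2 ≥ 5 gives C(7,2) = 21; x_3 ≥ 4 gives C(8,2) = 28. Together 64.
Add back pairs where two caps are both exceeded: 0 + 1 + 3 = 4.
By inclusion–exclusion the count is 66 − 64 + 4 = 6.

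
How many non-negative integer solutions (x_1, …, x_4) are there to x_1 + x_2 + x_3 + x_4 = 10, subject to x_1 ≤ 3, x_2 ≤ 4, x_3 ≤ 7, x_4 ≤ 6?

120

Ignoring the caps, the number of non-negative solutions to x_1+…+x_4 = 10 is C(13,3) = 286.
Subtract solutions that violate a single cap (substitute x_i' = x_i − (cap_i+1)): x_1 ≥ 4 gives C(9,3) = 84; x_2 ≥ 5 gives C(8,3) = 56; x_3 ≥ 8 gives C(5,3) = 10; x_4 ≥ 7 gives C(6,3) = 20. Together 170.
Add back pairs where two caps are both exceeded: 4 + 0 + 0 + 0 + 0 + 0 = 4.
By inclusion–exclusion the count is 286 − 170 + 4 = 120.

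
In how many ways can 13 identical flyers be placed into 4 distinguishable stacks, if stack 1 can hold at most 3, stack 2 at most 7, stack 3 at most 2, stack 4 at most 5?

30

Without the upper bounds there are C(16,3) = 560 ways to split 13 among 4 stacks.
Subtract solutions that violate a single cap (substitute x_i' = x_i − (cap_i+1)): x_1 ≥ 4 gives C(12,3) = 220; x_2 ≥ 8 gives C(8,3) = 56; x_3 ≥ 3 gives C(13,3) = 286; x_4 ≥ 6 gives C(10,3) = 120. Together 682.
Add back pairs where two caps are both exceeded: 4 + 84 + 20 + 10 + 0 + 35 = 153.
Subtract triples: 0 + 0 + 1 + 0 = 1.
By inclusion–exclusion the count is 560 − 682 + 153 − 1 = 30.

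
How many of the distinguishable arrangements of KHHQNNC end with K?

180

Fix K in the last position and arrange the remaining 6 letters.
Those 6 letters have H appearing twice and N appearing twice, giving (6)!/(2!·2!) = 180.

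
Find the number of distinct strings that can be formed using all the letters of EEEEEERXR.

EEEEEERXR has 9 letters with E appearing 6 times and R appearing twice.
Dividing 9! = 362880 by 6!·2! = 1440 for the repeated letters gives 252.

252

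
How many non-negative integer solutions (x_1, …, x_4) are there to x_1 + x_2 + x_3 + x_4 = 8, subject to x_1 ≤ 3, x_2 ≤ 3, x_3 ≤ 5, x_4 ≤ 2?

Without the upper bounds there are C(11,3) = 165 ways to split 8 among 4 variables.
Subtract solutions that violate a single cap (substitute x_i' = x_i − (cap_i+1)): x_1 ≥ 4 gives C(7,3) = 35; x_2 ≥ 4 gives C(7,3) = 35; x_3 ≥ 6 gives C(5,3) = 10; x_4 ≥ 3 gives C(8,3) = 56. Together 136.
Add back pairs where two caps are both exceeded: 1 + 0 + 4 + 0 + 4 + 0 = 9.
By inclusion–exclusion the count is 165 − 136 + 9 = 38.

38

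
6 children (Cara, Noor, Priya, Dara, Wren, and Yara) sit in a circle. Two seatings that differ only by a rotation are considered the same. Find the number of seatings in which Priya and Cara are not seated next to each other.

72

Without the restriction there are (5)! = 120 seatings.
Seatings with Priya beside Cara: treat them as a block with 2 internal orders, giving 2 × (4)! = 48.
Subtracting, 120 − 48 = 72.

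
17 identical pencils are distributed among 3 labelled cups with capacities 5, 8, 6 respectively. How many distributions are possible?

6

Without the upper bounds there are C(19,2) = 171 ways to split 17 among 3 cups.
Subtract solutions that violate a single cap (substitute x_i' = x_i − (cap_i+1)): x_1 ≥ 6 gives C(13,2) = 78; x_2 ≥ 9 gives C(10,2) = 45; x_3 ≥ 7 gives C(12,2) = 66. Together 189.
Add back pairs where two caps are both exceeded: 6 + 15 + 3 = 24.
By inclusion–exclusion the count is 171 − 189 + 24 = 6.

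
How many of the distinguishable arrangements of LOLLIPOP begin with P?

420

With the first slot taken by P, it remains to arrange the other 7 letters (LOLLIOP).
Those 7 letters have L appearing 3 times and O appearing twice, giving (7)!/(3!·2!) = 420.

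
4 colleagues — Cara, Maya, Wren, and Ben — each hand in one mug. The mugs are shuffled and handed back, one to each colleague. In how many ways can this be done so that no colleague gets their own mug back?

Count assignments avoiding every fixed point. For any j of the 4 colleagues fixed to their own mug, the other 4−j can be arranged in (4−j)! ways.
By inclusion–exclusion this is Σ_{j=0}^{4} (−1)^j C(4,j)·(4−j)!.
Computing: 24 − 24 + 12 − 4 + 1 = 9.

9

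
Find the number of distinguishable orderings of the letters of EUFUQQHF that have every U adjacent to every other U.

1260

Treat the 2 copies of U as a single block. The multiset to arrange is then {UU, E, F, F, H, Q, Q}, 7 items in all.
That gives (7)!/(2!·2!) = 1260 arrangements.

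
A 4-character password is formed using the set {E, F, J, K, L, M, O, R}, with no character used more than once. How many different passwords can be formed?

With no repetition, fill the 4 characters in order: 8 choices, then 7, down to 5.
8 × 7 × 6 × 5 = 1680.

1680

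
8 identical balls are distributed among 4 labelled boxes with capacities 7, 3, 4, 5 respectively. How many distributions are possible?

99

Ignoring the caps, the number of non-negative solutions to x_1+…+x_4 = 8 is C(11,3) = 165.
Subtract solutions that violate a single cap (substitute x_i' = x_i − (cap_i+1)): x_1 ≥ 8 gives C(3,3) = 1; x_2 ≥ 4 gives C(7,3) = 35; x_3 ≥ 5 gives C(6,3) = 20; x_4 ≥ 6 gives C(5,3) = 10. Together 66.
No two caps can be exceeded simultaneously, so the pair terms are all 0.
By inclusion–exclusion the count is 165 − 66 + 0 = 99.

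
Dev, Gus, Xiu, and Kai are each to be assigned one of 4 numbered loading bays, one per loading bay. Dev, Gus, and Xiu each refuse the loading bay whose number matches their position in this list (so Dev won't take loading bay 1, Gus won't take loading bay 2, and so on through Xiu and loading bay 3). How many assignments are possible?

Let Aᵢ (for i ∈ {1, 2, 3}) be the placements that put person i in their forbidden loading bay. Any j of these fix j positions, leaving (4−j)! ways to fill the rest, and there are C(3,j) ways to pick which j.
By inclusion–exclusion, the number of valid placements is Σ_{j=0}^{3} (−1)^j C(3,j)·(4−j)!.
Computing: 24 − 18 + 6 − 1 = 11.

11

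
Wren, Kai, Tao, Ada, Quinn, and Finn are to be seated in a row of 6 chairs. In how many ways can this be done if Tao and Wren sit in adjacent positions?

240

Treat {Tao, Wren} as a single unit. There are 5 units to order, and the pair itself can be ordered 2 ways.
That gives 2 × 5! = 2 × 120 = 240.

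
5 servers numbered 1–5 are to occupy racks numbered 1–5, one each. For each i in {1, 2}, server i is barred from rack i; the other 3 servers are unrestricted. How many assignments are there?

Let Aᵢ (for i ∈ {1, 2}) be the placements that put server i in its forbidden rack. Any j of these fix j positions, leaving (5−j)! ways to fill the rest, and there are C(2,j) ways to pick which j.
By inclusion–exclusion, the number of valid placements is Σ_{j=0}^{2} (−1)^j C(2,j)·(5−j)!.
Computing: 120 − 48 + 6 = 78.

78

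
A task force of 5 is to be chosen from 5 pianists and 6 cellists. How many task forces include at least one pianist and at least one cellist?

Unrestricted: C(11,5) = 462 ways to pick any 5 of the 11.
Subtract selections that omit an entire group: no pianists → C(6,5) = 6; no cellists → C(5,5) = 1.
Both groups omitted at once is impossible, so 462 − 7 = 455.

455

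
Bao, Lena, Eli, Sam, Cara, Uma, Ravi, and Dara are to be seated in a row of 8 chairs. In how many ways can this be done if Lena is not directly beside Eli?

There are 8! = 40320 arrangements in all. If Lena and Eli are adjacent, merging them into one block gives 2·(7)! = 10080 arrangements.
Complementary counting: 40320 − 10080 = 30240.

30240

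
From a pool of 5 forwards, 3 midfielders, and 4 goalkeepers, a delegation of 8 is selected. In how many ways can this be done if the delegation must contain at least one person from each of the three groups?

485

Unrestricted: C(12,8) = 495 ways to pick any 8 of the 12.
Selections missing a whole group: no forwards → C(7,8) = 0; no midfielders → C(9,8) = 9; no goalkeepers → C(8,8) = 1.
Add back selections omitting two groups (i.e. drawn from a single group): C(5,8) + C(3,8) + C(4,8) = 0.
By inclusion–exclusion: 495 − 10 + 0 = 485.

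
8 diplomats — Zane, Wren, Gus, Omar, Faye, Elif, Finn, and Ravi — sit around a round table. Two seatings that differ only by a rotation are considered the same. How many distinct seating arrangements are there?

5040

Seat Zane anywhere (absorbing the rotational symmetry), then permute the other 7: (7)! = 5040.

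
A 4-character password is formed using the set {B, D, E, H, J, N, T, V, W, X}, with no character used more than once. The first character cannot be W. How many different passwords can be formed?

The first character has 10−1 = 9 choices (anything except W).
The remaining 3 characters are filled from the other 9 symbols without repetition: 9 × 8 × 7 = 504.
Total: 9 × 504 = 4536.

4536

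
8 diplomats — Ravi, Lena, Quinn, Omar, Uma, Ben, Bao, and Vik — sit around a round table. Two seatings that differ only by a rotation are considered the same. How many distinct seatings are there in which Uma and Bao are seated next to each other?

Glue Uma and Bao into a block (2 internal orders). Seating 7 units around a circle gives (6)! arrangements.
So 2 × (6)! = 2 × 720 = 1440.

1440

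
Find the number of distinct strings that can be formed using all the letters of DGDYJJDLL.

Letter multiplicities in DGDYJJDLL: D×3, G×1, J×2, L×2, Y×1.
Dividing 9! = 362880 by 3!·2!·2! = 24 for the repeated letters gives 15120.

15120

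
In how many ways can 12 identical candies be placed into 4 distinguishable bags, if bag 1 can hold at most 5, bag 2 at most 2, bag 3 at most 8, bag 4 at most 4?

Ignoring the caps, the number of non-negative solutions to x_1+…+x_4 = 12 is C(15,3) = 455.
Subtract solutions that violate a single cap (substitute x_i' = x_i − (cap_i+1)): x_1 ≥ 6 gives C(9,3) = 84; x_2 ≥ 3 gives C(12,3) = 220; x_3 ≥ 9 gives C(6,3) = 20; x_4 ≥ 5 gives C(10,3) = 120. Together 444.
Add back pairs where two caps are both exceeded: 20 + 0 + 4 + 1 + 35 + 0 = 60.
By inclusion–exclusion the count is 455 − 444 + 60 = 71.

71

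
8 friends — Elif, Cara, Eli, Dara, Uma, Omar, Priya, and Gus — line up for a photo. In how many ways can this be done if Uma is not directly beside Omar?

There are 8! = 40320 arrangements in all. If Uma and Omar are adjacent, merging them into one block gives 2·(7)! = 10080 arrangements.
So 40320 − 10080 = 30240 arrangements keep them apart.

30240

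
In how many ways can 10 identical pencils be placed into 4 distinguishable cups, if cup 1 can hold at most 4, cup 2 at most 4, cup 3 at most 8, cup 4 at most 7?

Ignoring the caps, the number of non-negative solutions to x_1+…+x_4 = 10 is C(13,3) = 286.
Subtract solutions that violate a single cap (substitute x_i' = x_i − (cap_i+1)): x_1 ≥ 5 gives C(8,3) = 56; x_2 ≥ 5 gives C(8,3) = 56; x_3 ≥ 9 gives C(4,3) = 4; x_4 ≥ 8 gives C(5,3) = 10. Together 126.
Add back pairs where two caps are both exceeded: 1 + 0 + 0 + 0 + 0 + 0 = 1.
By inclusion–exclusion the count is 286 − 126 + 1 = 161.

161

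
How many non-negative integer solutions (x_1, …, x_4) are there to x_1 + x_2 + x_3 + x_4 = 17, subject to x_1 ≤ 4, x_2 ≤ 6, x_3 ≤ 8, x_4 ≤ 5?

79

By stars and bars, unrestricted non-negative solutions to x_1+…+x_4 = 17 number C(17+3,3) = 1140.
Subtract solutions that violate a single cap (substitute x_i' = x_i − (cap_i+1)): x_1 ≥ 5 gives C(15,3) = 455; x_2 ≥ 7 gives C(13,3) = 286; x_3 ≥ 9 gives C(11,3) = 165; x_4 ≥ 6 gives C(14,3) = 364. Together 1270.
Add back pairs where two caps are both exceeded: 56 + 20 + 84 + 4 + 35 + 10 = 209.
By inclusion–exclusion the count is 1140 − 1270 + 209 = 79.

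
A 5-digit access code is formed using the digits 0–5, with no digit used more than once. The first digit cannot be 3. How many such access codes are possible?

The first digit has 6−1 = 5 choices (anything except 3).
The remaining 4 digits are filled from the other 5 symbols without repetition: 5 × 4 × 3 × 2 = 120.
Total: 5 × 120 = 600.

600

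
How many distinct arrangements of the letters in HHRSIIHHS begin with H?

Fix H in the first position and arrange the remaining 8 letters.
Those 8 letters have H appearing 3 times, I appearing twice, and S appearing twice, giving (8)!/(3!·2!·2!) = 1680.

1680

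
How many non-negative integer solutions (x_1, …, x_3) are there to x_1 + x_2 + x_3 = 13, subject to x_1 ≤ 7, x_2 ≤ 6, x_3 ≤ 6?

Ignoring the caps, the number of non-negative solutions to x_1+…+x_3 = 13 is C(15,2) = 105.
Subtract solutions that violate a single cap (substitute x_i' = x_i − (cap_i+1)): x_1 ≥ 8 gives C(7,2) = 21; x_2 ≥ 7 gives C(8,2) = 28; x_3 ≥ 7 gives C(8,2) = 28. Together 77.
No two caps can be exceeded simultaneously, so the pair terms are all 0.
By inclusion–exclusion the count is 105 − 77 + 0 = 28.

28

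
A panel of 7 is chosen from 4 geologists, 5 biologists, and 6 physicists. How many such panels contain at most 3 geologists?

6270

Split by how many geologists are chosen (0 through 3).
Sum: C(4,0)·C(11,7) + C(4,1)·C(11,6) + C(4,2)·C(11,5) + C(4,3)·C(11,4) = 330 + 1848 + 2772 + 1320 = 6270.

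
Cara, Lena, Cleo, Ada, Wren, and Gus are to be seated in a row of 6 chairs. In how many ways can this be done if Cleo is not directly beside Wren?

480

Of the 6! = 720 arrangements, those with Cleo and Wren adjacent number 2 × 5! = 240 (treat the pair as a block with 2 internal orders).
So 720 − 240 = 480 arrangements keep them apart.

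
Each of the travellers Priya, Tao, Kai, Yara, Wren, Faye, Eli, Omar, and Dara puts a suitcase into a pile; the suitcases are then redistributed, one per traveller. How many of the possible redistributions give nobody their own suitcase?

Count assignments avoiding every fixed point. For any j of the 9 travellers fixed to their own suitcase, the other 9−j can be arranged in (9−j)! ways.
By inclusion–exclusion this is Σ_{j=0}^{9} (−1)^j C(9,j)·(9−j)!.
Computing: 362880 − 362880 + 181440 − 60480 + 15120 − 3024 + 504 − 72 + 9 − 1 = 133496.

133496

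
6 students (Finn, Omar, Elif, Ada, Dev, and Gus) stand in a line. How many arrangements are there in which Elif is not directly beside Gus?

480

There are 6! = 720 arrangements in all. If Elif and Gus are adjacent, merging them into one block gives 2·(5)! = 240 arrangements.
Complementary counting: 720 − 240 = 480.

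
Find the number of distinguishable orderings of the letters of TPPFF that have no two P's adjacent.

18

Total arrangements of TPPFF: 5!/(2!·2!) = 30.
Arrangements with the P's together: treat PP as one letter, giving (4)!/(2!) = 12.
Hence 30 − 12 = 18.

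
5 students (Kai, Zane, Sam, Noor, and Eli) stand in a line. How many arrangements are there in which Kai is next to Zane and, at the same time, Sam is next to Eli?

24

Treat {Kai,Zane} as one block (2 orders) and {Sam,Eli} as another (2 orders).
That leaves 3 units to arrange: 2 × 2 × 3! = 4 × 6 = 24.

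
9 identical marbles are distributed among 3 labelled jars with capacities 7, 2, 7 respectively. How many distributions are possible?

Ignoring the caps, the number of non-negative solutions to x_1+…+x_3 = 9 is C(11,2) = 55.
Subtract solutions that violate a single cap (substitute x_i' = x_i − (cap_i+1)): x_1 ≥ 8 gives C(3,2) = 3; x_2 ≥ 3 gives C(8,2) = 28; x_3 ≥ 8 gives C(3,2) = 3. Together 34.
No two caps can be exceeded simultaneously, so the pair terms are all 0.
By inclusion–exclusion the count is 55 − 34 + 0 = 21.

21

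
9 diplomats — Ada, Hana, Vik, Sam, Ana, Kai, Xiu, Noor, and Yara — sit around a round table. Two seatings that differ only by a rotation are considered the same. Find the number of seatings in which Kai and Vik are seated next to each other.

Glue Kai and Vik into a block (2 internal orders). Seating 8 units around a circle gives (7)! arrangements.
So 2 × (7)! = 2 × 5040 = 10080.

10080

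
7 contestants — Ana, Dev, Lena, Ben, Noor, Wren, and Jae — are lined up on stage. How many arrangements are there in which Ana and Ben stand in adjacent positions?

1440

Glue Ana and Ben into one block (2 internal orders), leaving 6 units to arrange in a row.
That gives 2 × 6! = 2 × 720 = 1440.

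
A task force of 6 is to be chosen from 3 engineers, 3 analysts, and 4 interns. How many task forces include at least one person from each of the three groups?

195

Total 6-person selections from all 10: C(10,6) = 210.
Selections missing a whole group: no engineers → C(7,6) = 7; no analysts → C(7,6) = 7; no interns → C(6,6) = 1.
Add back selections omitting two groups (i.e. drawn from a single group): C(3,6) + C(3,6) + C(4,6) = 0.
By inclusion–exclusion: 210 − 15 + 0 = 195.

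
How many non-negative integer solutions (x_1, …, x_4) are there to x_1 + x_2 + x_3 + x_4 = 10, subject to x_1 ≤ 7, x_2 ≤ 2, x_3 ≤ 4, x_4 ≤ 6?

91

By stars and bars, unrestricted non-negative solutions to x_1+…+x_4 = 10 number C(10+3,3) = 286.
Subtract solutions that violate a single cap (substitute x_i' = x_i − (cap_i+1)): x_1 ≥ 8 gives C(5,3) = 10; x_2 ≥ 3 gives C(10,3) = 120; x_3 ≥ 5 gives C(8,3) = 56; x_4 ≥ 7 gives C(6,3) = 20. Together 206.
Add back pairs where two caps are both exceeded: 0 + 0 + 0 + 10 + 1 + 0 = 11.
By inclusion–exclusion the count is 286 − 206 + 11 = 91.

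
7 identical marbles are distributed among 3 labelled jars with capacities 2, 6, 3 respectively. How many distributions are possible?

11

Ignoring the caps, the number of non-negative solutions to x_1+…+x_3 = 7 is C(9,2) = 36.
Subtract solutions that violate a single cap (substitute x_i' = x_i − (cap_i+1)): x_1 ≥ 3 gives C(6,2) = 15; x_2 ≥ 7 gives C(2,2) = 1; x_3 ≥ 4 gives C(5,2) = 10. Together 26.
Add back pairs where two caps are both exceeded: 0 + 1 + 0 = 1.
By inclusion–exclusion the count is 36 − 26 + 1 = 11.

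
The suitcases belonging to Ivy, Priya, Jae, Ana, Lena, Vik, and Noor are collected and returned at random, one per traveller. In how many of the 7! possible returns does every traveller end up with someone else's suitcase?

Let Aᵢ be the assignments in which traveller i gets their own suitcase. We want the size of the complement of A₁∪…∪A_7.
By inclusion–exclusion this is Σ_{j=0}^{7} (−1)^j C(7,j)·(7−j)!.
Computing: 5040 − 5040 + 2520 − 840 + 210 − 42 + 7 − 1 = 1854.

1854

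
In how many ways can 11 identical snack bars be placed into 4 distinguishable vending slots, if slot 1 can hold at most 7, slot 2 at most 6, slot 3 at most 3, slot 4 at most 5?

138

By stars and bars, unrestricted non-negative solutions to x_1+…+x_4 = 11 number C(11+3,3) = 364.
Subtract solutions that violate a single cap (substitute x_i' = x_i − (cap_i+1)): x_1 ≥ 8 gives C(6,3) = 20; x_2 ≥ 7 gives C(7,3) = 35; x_3 ≥ 4 gives C(10,3) = 120; x_4 ≥ 6 gives C(8,3) = 56. Together 231.
Add back pairs where two caps are both exceeded: 0 + 0 + 0 + 1 + 0 + 4 = 5.
By inclusion–exclusion the count is 364 − 231 + 5 = 138.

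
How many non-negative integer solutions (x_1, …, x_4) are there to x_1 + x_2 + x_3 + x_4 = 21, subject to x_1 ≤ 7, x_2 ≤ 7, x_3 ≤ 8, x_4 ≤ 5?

83

Ignoring the caps, the number of non-negative solutions to x_1+…+x_4 = 21 is C(24,3) = 2024.
Subtract solutions that violate a single cap (substitute x_i' = x_i − (cap_i+1)): x_1 ≥ 8 gives C(16,3) = 560; x_2 ≥ 8 gives C(16,3) = 560; x_3 ≥ 9 gives C(15,3) = 455; x_4 ≥ 6 gives C(18,3) = 816. Together 2391.
Add back pairs where two caps are both exceeded: 56 + 35 + 120 + 35 + 120 + 84 = 450.
By inclusion–exclusion the count is 2024 − 2391 + 450 = 83.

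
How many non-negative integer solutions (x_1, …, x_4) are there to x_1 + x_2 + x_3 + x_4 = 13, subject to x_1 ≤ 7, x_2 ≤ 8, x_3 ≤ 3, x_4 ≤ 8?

220

Without the upper bounds there are C(16,3) = 560 ways to split 13 among 4 variables.
Subtract solutions that violate a single cap (substitute x_i' = x_i − (cap_i+1)): x_1 ≥ 8 gives C(8,3) = 56; x_2 ≥ 9 gives C(7,3) = 35; x_3 ≥ 4 gives C(12,3) = 220; x_4 ≥ 9 gives C(7,3) = 35. Together 346.
Add back pairs where two caps are both exceeded: 0 + 4 + 0 + 1 + 0 + 1 = 6.
By inclusion–exclusion the count is 560 − 346 + 6 = 220.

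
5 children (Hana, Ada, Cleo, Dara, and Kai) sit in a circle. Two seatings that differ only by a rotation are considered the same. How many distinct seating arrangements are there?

24

Fix one person's seat to break rotational symmetry; the remaining 4 people can be arranged in (4)! = 24 ways.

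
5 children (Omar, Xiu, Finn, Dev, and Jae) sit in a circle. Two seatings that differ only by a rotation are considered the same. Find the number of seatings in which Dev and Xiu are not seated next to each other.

12

Without the restriction there are (4)! = 24 seatings.
Seatings with Dev beside Xiu: treat them as a block with 2 internal orders, giving 2 × (3)! = 12.
Subtracting, 24 − 12 = 12.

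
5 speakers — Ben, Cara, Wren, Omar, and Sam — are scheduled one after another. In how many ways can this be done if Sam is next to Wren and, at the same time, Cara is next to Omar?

24

Treat {Sam,Wren} as one block (2 orders) and {Cara,Omar} as another (2 orders).
That leaves 3 units to arrange: 2 × 2 × 3! = 4 × 6 = 24.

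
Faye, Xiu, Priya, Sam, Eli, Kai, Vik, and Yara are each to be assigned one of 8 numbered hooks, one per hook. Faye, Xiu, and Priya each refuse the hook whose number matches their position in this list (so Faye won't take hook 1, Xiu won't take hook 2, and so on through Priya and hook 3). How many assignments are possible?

Let Aᵢ (for i ∈ {1, 2, 3}) be the placements that put person i in their forbidden hook. Any j of these fix j positions, leaving (8−j)! ways to fill the rest, and there are C(3,j) ways to pick which j.
By inclusion–exclusion, the number of valid placements is Σ_{j=0}^{3} (−1)^j C(3,j)·(8−j)!.
Computing: 40320 − 15120 + 2160 − 120 = 27240.

27240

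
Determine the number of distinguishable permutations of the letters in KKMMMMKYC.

2520

The 9 letters of KKMMMMKYC have repeats: K appearing 3 times and M appearing 4 times.
The number of distinct arrangements is 9!/(4!·3!) = 362880/144 = 2520.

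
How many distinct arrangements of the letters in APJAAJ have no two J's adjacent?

There are 6!/(3!·2!) = 60 arrangements of APJAAJ in total.
If the two J's are adjacent, glue them into one block, leaving 5 items to arrange: (5)!/(3!) = 20 ways.
Hence 60 − 20 = 40.

40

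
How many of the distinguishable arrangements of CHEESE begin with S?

With the first slot taken by S, it remains to arrange the other 5 letters (CHEEE).
Those 5 letters have E appearing 3 times, giving (5)!/(3!) = 20.

20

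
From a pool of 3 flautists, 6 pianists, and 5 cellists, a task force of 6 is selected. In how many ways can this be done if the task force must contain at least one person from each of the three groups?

Unrestricted: C(14,6) = 3003 ways to pick any 6 of the 14.
Selections missing a whole group: no flautists → C(11,6) = 462; no pianists → C(8,6) = 28; no cellists → C(9,6) = 84.
Add back selections omitting two groups (i.e. drawn from a single group): C(3,6) + C(6,6) + C(5,6) = 1.
By inclusion–exclusion: 3003 − 574 + 1 = 2430.

2430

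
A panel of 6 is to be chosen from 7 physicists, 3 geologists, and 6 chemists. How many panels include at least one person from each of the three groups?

6006

Total 6-person selections from all 16: C(16,6) = 8008.
Selections missing a whole group: no physicists → C(9,6) = 84; no geologists → C(13,6) = 1716; no chemists → C(10,6) = 210.
Add back selections omitting two groups (i.e. drawn from a single group): C(7,6) + C(3,6) + C(6,6) = 8.
By inclusion–exclusion: 8008 − 2010 + 8 = 6006.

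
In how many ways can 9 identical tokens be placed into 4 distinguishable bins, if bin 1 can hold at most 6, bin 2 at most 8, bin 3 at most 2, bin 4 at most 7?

Without the upper bounds there are C(12,3) = 220 ways to split 9 among 4 bins.
Subtract solutions that violate a single cap (substitute x_i' = x_i − (cap_i+1)): x_1 ≥ 7 gives C(5,3) = 10; x_2 ≥ 9 gives C(3,3) = 1; x_3 ≥ 3 gives C(9,3) = 84; x_4 ≥ 8 gives C(4,3) = 4. Together 99.
No two caps can be exceeded simultaneously, so the pair terms are all 0.
By inclusion–exclusion the count is 220 − 99 + 0 = 121.

121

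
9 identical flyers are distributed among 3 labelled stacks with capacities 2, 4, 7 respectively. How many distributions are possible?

12

Without the upper bounds there are C(11,2) = 55 ways to split 9 among 3 stacks.
Subtract solutions that violate a single cap (substitute x_i' = x_i − (cap_i+1)): x_1 ≥ 3 gives C(8,2) = 28; x_2 ≥ 5 gives C(6,2) = 15; x_3 ≥ 8 gives C(3,2) = 3. Together 46.
Add back pairs where two caps are both exceeded: 3 + 0 + 0 = 3.
By inclusion–exclusion the count is 55 − 46 + 3 = 12.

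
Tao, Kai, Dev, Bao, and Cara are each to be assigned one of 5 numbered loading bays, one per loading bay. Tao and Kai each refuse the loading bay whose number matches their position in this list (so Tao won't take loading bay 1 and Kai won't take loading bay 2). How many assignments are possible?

78

Let Aᵢ (for i ∈ {1, 2}) be the placements that put person i in their forbidden loading bay. Any j of these fix j positions, leaving (5−j)! ways to fill the rest, and there are C(2,j) ways to pick which j.
By inclusion–exclusion, the number of valid placements is Σ_{j=0}^{2} (−1)^j C(2,j)·(5−j)!.
Computing: 120 − 48 + 6 = 78.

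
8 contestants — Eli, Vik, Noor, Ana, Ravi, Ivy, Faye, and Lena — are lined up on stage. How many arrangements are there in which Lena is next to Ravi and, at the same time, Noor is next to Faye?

Treat {Lena,Ravi} as one block (2 orders) and {Noor,Faye} as another (2 orders).
That leaves 6 units to arrange: 2 × 2 × 6! = 4 × 720 = 2880.

2880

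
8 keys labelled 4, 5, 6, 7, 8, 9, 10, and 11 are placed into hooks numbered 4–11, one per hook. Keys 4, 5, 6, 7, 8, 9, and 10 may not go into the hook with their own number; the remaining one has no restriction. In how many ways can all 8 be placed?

16687

Let Aᵢ (for 4 ≤ i ≤ 10) be the placements that put key i in its forbidden hook. Any j of these fix j positions, leaving (8−j)! ways to fill the rest, and there are C(7,j) ways to pick which j.
By inclusion–exclusion, the number of valid placements is Σ_{j=0}^{7} (−1)^j C(7,j)·(8−j)!.
Computing: 40320 − 35280 + 15120 − 4200 + 840 − 126 + 14 − 1 = 16687.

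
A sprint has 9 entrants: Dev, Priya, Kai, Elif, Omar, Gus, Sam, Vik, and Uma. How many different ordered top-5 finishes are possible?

There are 9 choices for 1st place, 8 for 2nd, and so on down to 5 for position 5.
That gives 9 × 8 × 7 × 6 × 5 = 15120.

15120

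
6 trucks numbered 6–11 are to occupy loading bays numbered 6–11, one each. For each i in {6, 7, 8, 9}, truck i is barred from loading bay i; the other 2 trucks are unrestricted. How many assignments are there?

362

Let Aᵢ (for 6 ≤ i ≤ 9) be the placements that put truck i in its forbidden loading bay. Any j of these fix j positions, leaving (6−j)! ways to fill the rest, and there are C(4,j) ways to pick which j.
By inclusion–exclusion, the number of valid placements is Σ_{j=0}^{4} (−1)^j C(4,j)·(6−j)!.
Computing: 720 − 480 + 144 − 24 + 2 = 362.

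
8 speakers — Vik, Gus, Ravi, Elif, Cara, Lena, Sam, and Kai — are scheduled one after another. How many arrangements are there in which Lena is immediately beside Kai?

Glue Lena and Kai into one block (2 internal orders), leaving 7 units to arrange in a row.
That gives 2 × 7! = 2 × 5040 = 10080.

10080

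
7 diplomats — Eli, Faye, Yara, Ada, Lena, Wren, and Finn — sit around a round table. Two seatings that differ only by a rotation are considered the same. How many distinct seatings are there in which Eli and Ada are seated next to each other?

240

Treat {Eli, Ada} as one unit (2 internal orders) and seat the resulting 6 units around the table: (5)! circular arrangements.
So 2 × (5)! = 2 × 120 = 240.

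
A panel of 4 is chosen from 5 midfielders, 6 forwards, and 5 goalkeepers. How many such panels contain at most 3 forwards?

1805

Split by how many forwards are chosen (0 through 3).
Sum: C(6,0)·C(10,4) + C(6,1)·C(10,3) + C(6,2)·C(10,2) + C(6,3)·C(10,1) = 210 + 720 + 675 + 200 = 1805.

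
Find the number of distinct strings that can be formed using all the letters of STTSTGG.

Letter multiplicities in STTSTGG: G×2, S×2, T×3.
The number of distinct arrangements is 7!/(3!·2!·2!) = 5040/24 = 210.

210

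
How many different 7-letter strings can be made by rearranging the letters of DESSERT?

1260

The 7 letters of DESSERT have repeats: E appearing twice and S appearing twice.
The number of distinct arrangements is 7!/(2!·2!) = 5040/4 = 1260.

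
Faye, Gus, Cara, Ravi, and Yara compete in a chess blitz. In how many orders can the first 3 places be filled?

60

There are 5 choices for 1st place, 4 for 2nd, and 3 for 3rd.
That gives 5 × 4 × 3 = 60.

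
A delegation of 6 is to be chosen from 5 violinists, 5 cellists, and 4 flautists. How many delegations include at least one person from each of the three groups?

Unrestricted: C(14,6) = 3003 ways to pick any 6 of the 14.
Selections missing a whole group: no violinists → C(9,6) = 84; no cellists → C(9,6) = 84; no flautists → C(10,6) = 210.
Add back selections omitting two groups (i.e. drawn from a single group): C(5,6) + C(5,6) + C(4,6) = 0.
By inclusion–exclusion: 3003 − 378 + 0 = 2625.

2625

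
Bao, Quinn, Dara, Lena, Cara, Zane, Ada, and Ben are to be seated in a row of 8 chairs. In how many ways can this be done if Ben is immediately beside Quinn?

10080

Treat {Ben, Quinn} as a single unit. There are 7 units to order, and the pair itself can be ordered 2 ways.
That gives 2 × 7! = 2 × 5040 = 10080.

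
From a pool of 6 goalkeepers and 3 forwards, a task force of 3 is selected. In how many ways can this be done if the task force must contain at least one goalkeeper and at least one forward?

63

Unrestricted: C(9,3) = 84 ways to pick any 3 of the 9.
Selections missing a whole group: no goalkeepers → C(3,3) = 1; no forwards → C(6,3) = 20.
Both groups omitted at once is impossible, so 84 − 21 = 63.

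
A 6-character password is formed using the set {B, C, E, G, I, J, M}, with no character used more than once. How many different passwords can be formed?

With no repetition, fill the 6 characters in order: 7 choices, then 6, down to 2.
7 × 6 × 5 × 4 × 3 × 2 = 5040.

5040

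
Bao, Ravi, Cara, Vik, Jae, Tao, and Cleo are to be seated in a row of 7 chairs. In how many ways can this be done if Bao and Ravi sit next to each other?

Treat {Bao, Ravi} as a single unit. There are 6 units to order, and the pair itself can be ordered 2 ways.
That gives 2 × 6! = 2 × 720 = 1440.

1440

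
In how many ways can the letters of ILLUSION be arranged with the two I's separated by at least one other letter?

Total arrangements of ILLUSION: 8!/(2!·2!) = 10080.
If the two I's are adjacent, glue them into one block, leaving 7 items to arrange: (7)!/(2!) = 2520 ways.
Subtracting, 10080 − 2520 = 7560 arrangements keep the I's apart.

7560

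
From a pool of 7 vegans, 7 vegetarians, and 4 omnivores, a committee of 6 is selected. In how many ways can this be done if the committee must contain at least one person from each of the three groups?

14651

Total 6-person selections from all 18: C(18,6) = 18564.
Selections missing a whole group: no vegans → C(11,6) = 462; no vegetarians → C(11,6) = 462; no omnivores → C(14,6) = 3003.
Add back selections omitting two groups (i.e. drawn from a single group): C(7,6) + C(7,6) + C(4,6) = 14.
By inclusion–exclusion: 18564 − 3927 + 14 = 14651.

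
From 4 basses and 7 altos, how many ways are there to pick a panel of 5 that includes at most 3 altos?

301

Split by how many altos are chosen (0 through 3).
Sum: C(7,0)·C(4,5) + C(7,1)·C(4,4) + C(7,2)·C(4,3) + C(7,3)·C(4,2) = 0 + 7 + 84 + 210 = 301.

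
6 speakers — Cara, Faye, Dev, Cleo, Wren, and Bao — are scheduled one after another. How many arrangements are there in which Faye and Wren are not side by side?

Of the 6! = 720 arrangements, those with Faye and Wren adjacent number 2 × 5! = 240 (treat the pair as a block with 2 internal orders).
Complementary counting: 720 − 240 = 480.

480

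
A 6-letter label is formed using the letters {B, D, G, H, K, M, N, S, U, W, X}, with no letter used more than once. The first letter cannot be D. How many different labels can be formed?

302400

The first letter has 11−1 = 10 choices (anything except D).
The remaining 5 letters are filled from the other 10 symbols without repetition: 10 × 9 × 8 × 7 × 6 = 30240.
Total: 10 × 30240 = 302400.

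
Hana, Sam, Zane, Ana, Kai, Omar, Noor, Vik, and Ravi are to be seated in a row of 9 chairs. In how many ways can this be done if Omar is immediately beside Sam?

80640

Place the 7 others and the Omar-Sam pair as 8 objects in a line; the pair has 2 internal arrangements.
That gives 2 × 8! = 2 × 40320 = 80640.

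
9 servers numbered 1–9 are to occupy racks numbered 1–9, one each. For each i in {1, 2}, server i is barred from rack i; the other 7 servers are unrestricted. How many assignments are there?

Let Aᵢ (for i ∈ {1, 2}) be the placements that put server i in its forbidden rack. Any j of these fix j positions, leaving (9−j)! ways to fill the rest, and there are C(2,j) ways to pick which j.
By inclusion–exclusion, the number of valid placements is Σ_{j=0}^{2} (−1)^j C(2,j)·(9−j)!.
Computing: 362880 − 80640 + 5040 = 287280.

287280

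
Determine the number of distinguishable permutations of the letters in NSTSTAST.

1120

Letter multiplicities in NSTSTAST: A×1, N×1, S×3, T×3.
Dividing 8! = 40320 by 3!·3! = 36 for the repeated letters gives 1120.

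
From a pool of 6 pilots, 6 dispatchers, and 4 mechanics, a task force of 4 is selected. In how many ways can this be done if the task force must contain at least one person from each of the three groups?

Unrestricted: C(16,4) = 1820 ways to pick any 4 of the 16.
Selections missing a whole group: no pilots → C(10,4) = 210; no dispatchers → C(10,4) = 210; no mechanics → C(12,4) = 495.
Add back selections omitting two groups (i.e. drawn from a single group): C(6,4) + C(6,4) + C(4,4) = 31.
By inclusion–exclusion: 1820 − 915 + 31 = 936.

936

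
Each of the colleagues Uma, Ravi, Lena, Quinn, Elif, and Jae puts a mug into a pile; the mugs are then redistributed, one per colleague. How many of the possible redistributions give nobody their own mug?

265

This is the derangement count D_6: permutations of 6 items with no fixed point.
By inclusion–exclusion this is Σ_{j=0}^{6} (−1)^j C(6,j)·(6−j)!.
Computing: 720 − 720 + 360 − 120 + 30 − 6 + 1 = 265.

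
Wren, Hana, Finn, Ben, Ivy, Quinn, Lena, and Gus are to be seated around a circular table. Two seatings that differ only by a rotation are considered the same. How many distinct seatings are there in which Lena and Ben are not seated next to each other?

All circular seatings of 8 people number (7)! = 5040.
Those with Lena next to Ben: fuse the pair into one unit and seat 7 units around a circle — 2·(6)! = 1440.
Subtracting, 5040 − 1440 = 3600.

3600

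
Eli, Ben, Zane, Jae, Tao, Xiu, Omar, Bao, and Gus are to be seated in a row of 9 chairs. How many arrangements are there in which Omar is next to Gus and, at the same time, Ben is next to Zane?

20160

Treat {Omar,Gus} as one block (2 orders) and {Ben,Zane} as another (2 orders).
That leaves 7 units to arrange: 2 × 2 × 7! = 4 × 5040 = 20160.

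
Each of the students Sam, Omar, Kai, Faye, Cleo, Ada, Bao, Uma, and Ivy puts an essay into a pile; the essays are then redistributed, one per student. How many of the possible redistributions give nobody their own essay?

133496

Let Aᵢ be the assignments in which student i gets their own essay. We want the size of the complement of A₁∪…∪A_9.
By inclusion–exclusion this is Σ_{j=0}^{9} (−1)^j C(9,j)·(9−j)!.
Computing: 362880 − 362880 + 181440 − 60480 + 15120 − 3024 + 504 − 72 + 9 − 1 = 133496.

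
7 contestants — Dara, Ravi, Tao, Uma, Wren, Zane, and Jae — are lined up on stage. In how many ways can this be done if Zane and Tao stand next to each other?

Treat {Zane, Tao} as a single unit. There are 6 units to order, and the pair itself can be ordered 2 ways.
So the count is 2·(6)! = 1440.

1440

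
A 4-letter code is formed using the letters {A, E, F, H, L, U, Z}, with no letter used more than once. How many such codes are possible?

Choose and order 4 of the 7 symbols: the first letter has 7 options, the next 6, then 5, 4.
That product is 7 × 6 × 5 × 4 = 840.

840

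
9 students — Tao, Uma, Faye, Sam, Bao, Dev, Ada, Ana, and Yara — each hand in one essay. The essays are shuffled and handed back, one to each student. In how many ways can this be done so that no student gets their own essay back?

Let Aᵢ be the assignments in which student i gets their own essay. We want the size of the complement of A₁∪…∪A_9.
By inclusion–exclusion this is Σ_{j=0}^{9} (−1)^j C(9,j)·(9−j)!.
Computing: 362880 − 362880 + 181440 − 60480 + 15120 − 3024 + 504 − 72 + 9 − 1 = 133496.

133496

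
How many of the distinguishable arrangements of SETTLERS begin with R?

Fix R in the first position and arrange the remaining 7 letters.
Those 7 letters have E appearing twice, S appearing twice, and T appearing twice, giving (7)!/(2!·2!·2!) = 630.

630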